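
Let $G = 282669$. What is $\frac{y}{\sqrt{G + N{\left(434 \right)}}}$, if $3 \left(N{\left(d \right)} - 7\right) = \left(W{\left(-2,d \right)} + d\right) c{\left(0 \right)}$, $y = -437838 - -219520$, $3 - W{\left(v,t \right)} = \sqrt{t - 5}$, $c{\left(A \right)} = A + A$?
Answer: $- \frac{109159 \sqrt{70669}}{70669} \approx -410.62$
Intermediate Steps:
$c{\left(A \right)} = 2 A$
$W{\left(v,t \right)} = 3 - \sqrt{-5 + t}$ ($W{\left(v,t \right)} = 3 - \sqrt{t - 5} = 3 - \sqrt{-5 + t}$)
$y = -218318$ ($y = -437838 + 219520 = -218318$)
$N{\left(d \right)} = 7$ ($N{\left(d \right)} = 7 + \frac{\left(\left(3 - \sqrt{-5 + d}\right) + d\right) 2 \cdot 0}{3} = 7 + \frac{\left(3 + d - \sqrt{-5 + d}\right) 0}{3} = 7 + \frac{1}{3} \cdot 0 = 7 + 0 = 7$)
$\frac{y}{\sqrt{G + N{\left(434 \right)}}} = - \frac{218318}{\sqrt{282669 + 7}} = - \frac{218318}{\sqrt{282676}} = - \frac{218318}{2 \sqrt{70669}} = - 218318 \frac{\sqrt{70669}}{141338} = - \frac{109159 \sqrt{70669}}{70669}$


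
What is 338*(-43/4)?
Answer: -7267/2 ≈ -3633.5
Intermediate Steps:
338*(-43/4) = -7267/2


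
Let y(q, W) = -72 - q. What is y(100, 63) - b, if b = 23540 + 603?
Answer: -24315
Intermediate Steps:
b = 24143
y(100, 63) - b = (-72 - 1*100) - 1*24143 = (-72 - 100) - 24143 = -172 - 24143 = -24315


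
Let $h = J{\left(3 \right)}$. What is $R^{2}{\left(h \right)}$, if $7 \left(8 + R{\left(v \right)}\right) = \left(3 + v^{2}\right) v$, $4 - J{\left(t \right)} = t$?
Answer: $\frac{2704}{49} \approx 55.184$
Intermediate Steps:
$J{\left(t \right)} = 4 - t$
$h = 1$ ($h = 4 - 3 = 1$)
$R{\left(v \right)} = -8 + \frac{v \left(3 + v^{2}\right)}{7}$ ($R{\left(v \right)} = -8 + \frac{\left(3 + v^{2}\right) v}{7} = -8 + \frac{v \left(3 + v^{2}\right)}{7}$)
$R^{2}{\left(h \right)} = \left(-8 + \frac{1^{3}}{7} + \frac{3}{7} \cdot 1\right)^{2} = \left(-8 + \frac{1}{7} \cdot 1 + \frac{3}{7}\right)^{2} = \left(-8 + \frac{1}{7} + \frac{3}{7}\right)^{2} = \left(- \frac{52}{7}\right)^{2} = \frac{2704}{49}$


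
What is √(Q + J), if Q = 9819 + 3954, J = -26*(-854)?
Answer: √35977 ≈ 189.68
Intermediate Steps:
J = 22204
Q = 13773
√(Q + J) = √(13773 + 22204) = √35977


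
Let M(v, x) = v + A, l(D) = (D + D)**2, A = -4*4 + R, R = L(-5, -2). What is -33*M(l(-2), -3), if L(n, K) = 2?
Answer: -66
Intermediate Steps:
R = 2
A = -14 (A = -4*4 + 2 = -16 + 2 = -14)
l(D) = 4*D**2 (l(D) = (2*D)**2 = 4*D**2)
M(v, x) = -14 + v (M(v, x) = v - 14 = -14 + v)
-33*M(l(-2), -3) = -33*(-14 + 4*(-2)**2) = -33*(-14 + 4*4) = -33*(-14 + 16) = -33*2 = -66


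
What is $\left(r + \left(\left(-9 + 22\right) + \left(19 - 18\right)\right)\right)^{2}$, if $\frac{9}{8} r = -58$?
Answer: $\frac{114244}{81} \approx 1410.4$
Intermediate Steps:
$r = - \frac{464}{9}$ ($r = \frac{8}{9} \left(-58\right) = - \frac{464}{9} \approx -51.556$)
$\left(r + \left(\left(-9 + 22\right) + \left(19 - 18\right)\right)\right)^{2} = \left(- \frac{464}{9} + \left(\left(-9 + 22\right) + \left(19 - 18\right)\right)\right)^{2} = \left(- \frac{464}{9} + \left(13 + 1\right)\right)^{2} = \left(- \frac{464}{9} + 14\right)^{2} = \left(- \frac{338}{9}\right)^{2} = \frac{114244}{81}$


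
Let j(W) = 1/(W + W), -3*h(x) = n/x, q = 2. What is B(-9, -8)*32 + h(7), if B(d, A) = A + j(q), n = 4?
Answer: -5212/21 ≈ -248.19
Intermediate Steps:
h(x) = -4/(3*x)
j(W) = 1/(2*W)
B(d, A) = 1/4 + A (B(d, A) = A + (1/2)/2 = A + (1/2)*(1/2) = A + 1/4 = 1/4 + A)
B(-9, -8)*32 + h(7) = (1/4 - 8)*32 - 4/3/7 = -31/4*32 - 4/3*1/7 = -248 - 4/21 = -5212/21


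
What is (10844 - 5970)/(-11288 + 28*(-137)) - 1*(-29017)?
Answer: 219424117/7562 ≈ 29017.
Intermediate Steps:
(10844 - 5970)/(-11288 + 28*(-137)) - 1*(-29017) = 4874/(-11288 - 3836) + 29017 = 4874/(-15124) + 29017 = 4874*(-1/15124) + 29017 = -2437/7562 + 29017 = 219424117/7562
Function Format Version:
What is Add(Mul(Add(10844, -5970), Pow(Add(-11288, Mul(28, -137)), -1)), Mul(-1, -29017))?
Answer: Rational(219424117, 7562) ≈ 29017.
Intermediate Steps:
Add(Mul(Add(10844, -5970), Pow(Add(-11288, Mul(28, -137)), -1)), Mul(-1, -29017)) = Add(Mul(4874, Pow(Add(-11288, -3836), -1)), 29017) = Add(Mul(4874, Pow(-15124, -1)), 29017) = Add(Mul(4874, Rational(-1, 15124)), 29017) = Add(Rational(-2437, 7562), 29017) = Rational(219424117, 7562)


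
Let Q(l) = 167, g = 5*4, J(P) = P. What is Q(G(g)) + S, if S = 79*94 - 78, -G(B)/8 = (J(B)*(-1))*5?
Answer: 7515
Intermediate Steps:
g = 20
G(B) = 40*B (G(B) = -8*B*(-1)*5 = -8*(-B)*5 = -(-40)*B = 40*B)
S = 7348 (S = 7426 - 78 = 7348)
Q(G(g)) + S = 167 + 7348 = 7515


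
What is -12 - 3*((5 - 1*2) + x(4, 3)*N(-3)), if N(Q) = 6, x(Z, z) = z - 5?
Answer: 15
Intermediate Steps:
x(Z, z) = -5 + z
-12 - 3*((5 - 1*2) + x(4, 3)*N(-3)) = -12 - 3*((5 - 1*2) + (-5 + 3)*6) = -12 - 3*((5 - 2) - 2*6) = -12 - 3*(3 - 12) = -12 - 3*(-9) = -12 + 27 = 15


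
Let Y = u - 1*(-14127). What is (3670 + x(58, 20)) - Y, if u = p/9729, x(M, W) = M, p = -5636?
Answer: -101166235/9729 ≈ -10398.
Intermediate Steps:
u = -5636/9729 ≈ -0.57930
Y = 137435947/9729 (Y = -5636/9729 - 1*(-14127) = -5636/9729 + 14127 = 137435947/9729 ≈ 14126.)
(3670 + x(58, 20)) - Y = (3670 + 58) - 1*137435947/9729 = 3728 - 137435947/9729 = -101166235/9729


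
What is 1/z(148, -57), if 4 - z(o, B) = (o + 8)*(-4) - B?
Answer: 1/571 ≈ 0.0017513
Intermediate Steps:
z(o, B) = 36 + B + 4*o (z(o, B) = 4 - ((o + 8)*(-4) - B) = 4 - ((8 + o)*(-4) - B) = 4 - ((-32 - 4*o) - B) = 4 - (-32 - B - 4*o) = 4 + (32 + B + 4*o) = 36 + B + 4*o)
1/z(148, -57) = 1/(36 - 57 + 4*148) = 1/(36 - 57 + 592) = 1/571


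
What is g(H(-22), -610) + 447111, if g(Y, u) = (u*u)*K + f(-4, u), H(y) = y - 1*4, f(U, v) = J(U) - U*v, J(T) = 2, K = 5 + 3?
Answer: 3421473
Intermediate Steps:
K = 8
f(U, v) = 2 - U*v
H(y) = -4 + y (H(y) = y - 4 = -4 + y)
g(Y, u) = 2 + 4*u + 8*u**2 (g(Y, u) = (u*u)*8 + (2 - 1*(-4)*u) = u**2*8 + (2 + 4*u) = 8*u**2 + (2 + 4*u) = 2 + 4*u + 8*u**2)
g(H(-22), -610) + 447111 = (2 + 4*(-610) + 8*(-610)**2) + 447111 = (2 - 2440 + 8*372100) + 447111 = (2 - 2440 + 2976800) + 447111 = 2974362 + 447111 = 3421473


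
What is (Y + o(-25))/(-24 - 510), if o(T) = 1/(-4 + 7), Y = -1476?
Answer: 4427/1602 ≈ 2.7634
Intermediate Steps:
o(T) = ⅓ (o(T) = 1/3 = ⅓)
(Y + o(-25))/(-24 - 510) = (-1476 + ⅓)/(-24 - 510) = -4427/3/(-534) = -1/534*(-4427/3) = 4427/1602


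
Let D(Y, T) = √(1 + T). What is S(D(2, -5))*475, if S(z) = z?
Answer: 950*I ≈ 950.0*I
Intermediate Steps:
S(D(2, -5))*475 = √(1 - 5)*475 = √(-4)*475 = (2*I)*475 = 950*I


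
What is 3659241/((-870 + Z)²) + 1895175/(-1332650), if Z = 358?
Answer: 87593575269/6986924032 ≈ 12.537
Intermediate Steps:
3659241/((-870 + Z)²) + 1895175/(-1332650) = 3659241/((-870 + 358)²) + 1895175/(-1332650) = 3659241/((-512)²) + 1895175*(-1/1332650) = 3659241/262144 - 75807/53306 = 87593575269/6986924032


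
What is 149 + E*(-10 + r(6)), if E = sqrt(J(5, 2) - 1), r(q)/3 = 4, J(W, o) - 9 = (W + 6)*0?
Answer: 149 + 4*sqrt(2) ≈ 154.66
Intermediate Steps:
J(W, o) = 9 (J(W, o) = 9 + (W + 6)*0 = 9 + (6 + W)*0 = 9 + 0 = 9)
r(q) = 12 (r(q) = 3*4 = 12)
E = 2*sqrt(2) (E = sqrt(9 - 1) = sqrt(8) = 2*sqrt(2) ≈ 2.8284)
149 + E*(-10 + r(6)) = 149 + (2*sqrt(2))*(-10 + 12) = 149 + (2*sqrt(2))*2 = 149 + 4*sqrt(2)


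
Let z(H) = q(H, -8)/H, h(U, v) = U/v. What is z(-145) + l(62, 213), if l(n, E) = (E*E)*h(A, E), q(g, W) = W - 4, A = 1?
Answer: 30897/145 ≈ 213.08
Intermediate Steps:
q(g, W) = -4 + W
l(n, E) = E (l(n, E) = (E*E)*(1/E) = E**2/E = E)
z(H) = -12/H (z(H) = (-4 - 8)/H = -12/H)
z(-145) + l(62, 213) = -12/(-145) + 213 = -12*(-1/145) + 213 = 12/145 + 213 = 30897/145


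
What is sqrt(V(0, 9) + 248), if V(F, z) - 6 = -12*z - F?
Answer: sqrt(146) ≈ 12.083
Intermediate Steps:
V(F, z) = 6 - F - 12*z (V(F, z) = 6 + (-12*z - F) = 6 + (-F - 12*z) = 6 - F - 12*z)
sqrt(V(0, 9) + 248) = sqrt((6 - 1*0 - 12*9) + 248) = sqrt((6 + 0 - 108) + 248) = sqrt(-102 + 248) = sqrt(146)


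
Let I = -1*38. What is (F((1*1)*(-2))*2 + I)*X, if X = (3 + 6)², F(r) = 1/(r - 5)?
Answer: -21708/7 ≈ -3101.1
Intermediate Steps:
I = -38
F(r) = 1/(-5 + r)
X = 81 (X = 9² = 81)
(F((1*1)*(-2))*2 + I)*X = (2/(-5 + (1*1)*(-2)) - 38)*81 = (2/(-5 + 1*(-2)) - 38)*81 = (2/(-5 - 2) - 38)*81 = (2/(-7) - 38)*81 = (-⅐*2 - 38)*81 = (-2/7 - 38)*81 = -268/7*81 = -21708/7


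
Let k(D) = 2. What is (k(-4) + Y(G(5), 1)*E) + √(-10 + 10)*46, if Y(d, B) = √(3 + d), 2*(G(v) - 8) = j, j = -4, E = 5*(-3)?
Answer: -43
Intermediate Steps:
E = -15
G(v) = 6 (G(v) = 8 + (½)*(-4) = 8 - 2 = 6)
(k(-4) + Y(G(5), 1)*E) + √(-10 + 10)*46 = (2 + √(3 + 6)*(-15)) + √(-10 + 10)*46 = (2 + √9*(-15)) + √0*46 = (2 + 3*(-15)) + 0*46 = (2 - 45) + 0 = -43 + 0 = -43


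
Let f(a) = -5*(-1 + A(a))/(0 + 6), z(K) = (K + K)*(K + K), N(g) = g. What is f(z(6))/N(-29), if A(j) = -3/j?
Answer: -245/8352 ≈ -0.029334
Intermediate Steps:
z(K) = 4*K² (z(K) = (2*K)*(2*K) = 4*K²)
f(a) = ⅚ + 5/(2*a) (f(a) = -5*(-1 - 3/a)/(0 + 6) = -5*(-1 - 3/a)/6 = -5*(-⅙ - 1/(2*a)) = ⅚ + 5/(2*a))
f(z(6))/N(-29) = (5*(3 + 4*6²)/(6*((4*6²))))/(-29) = (5*(3 + 4*36)/(6*((4*36))))*(-1/29) = ((⅚)*(3 + 144)/144)*(-1/29) = ((⅚)*(1/144)*147)*(-1/29) = (245/288)*(-1/29) = -245/8352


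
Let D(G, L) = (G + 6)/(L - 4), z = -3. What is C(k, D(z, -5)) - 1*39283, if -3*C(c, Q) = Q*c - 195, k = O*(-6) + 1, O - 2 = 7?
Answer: -353015/9 ≈ -39224.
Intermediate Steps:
O = 9 (O = 2 + 7 = 9)
D(G, L) = (6 + G)/(-4 + L)
k = -53 (k = 9*(-6) + 1 = -54 + 1 = -53)
C(c, Q) = 65 - Q*c/3 (C(c, Q) = -(Q*c - 195)/3 = -(-195 + Q*c)/3 = 65 - Q*c/3)
C(k, D(z, -5)) - 1*39283 = (65 - 1/3*(6 - 3)/(-4 - 5)*(-53)) - 1*39283 = (65 - 1/3*3/(-9)*(-53)) - 39283 = (65 - 1/3*(-1/9*3)*(-53)) - 39283 = (65 - 1/3*(-1/3)*(-53)) - 39283 = (65 - 53/9) - 39283 = 532/9 - 39283 = -353015/9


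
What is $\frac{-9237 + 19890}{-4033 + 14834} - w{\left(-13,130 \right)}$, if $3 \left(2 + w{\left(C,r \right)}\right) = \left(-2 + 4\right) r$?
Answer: $- \frac{2711495}{32403} \approx -83.68$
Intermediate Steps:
$w{\left(C,r \right)} = -2 + \frac{2 r}{3}$ ($w{\left(C,r \right)} = -2 + \frac{\left(-2 + 4\right) r}{3} = -2 + \frac{2 r}{3}$)
$\frac{-9237 + 19890}{-4033 + 14834} - w{\left(-13,130 \right)} = \frac{-9237 + 19890}{-4033 + 14834} - \left(-2 + \frac{2}{3} \cdot 130\right) = \frac{10653}{10801} - \left(-2 + \frac{260}{3}\right) = 10653 \cdot \frac{1}{10801} - \frac{254}{3} = \frac{10653}{10801} - \frac{254}{3} = - \frac{2711495}{32403}$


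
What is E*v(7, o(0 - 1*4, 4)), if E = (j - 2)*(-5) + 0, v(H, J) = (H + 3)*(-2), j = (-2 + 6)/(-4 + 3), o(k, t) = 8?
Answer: -600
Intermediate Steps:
j = -4 (j = 4/(-1) = 4*(-1) = -4)
v(H, J) = -6 - 2*H (v(H, J) = (3 + H)*(-2) = -6 - 2*H)
E = 30 (E = (-4 - 2)*(-5) + 0 = -6*(-5) + 0 = 30 + 0 = 30)
E*v(7, o(0 - 1*4, 4)) = 30*(-6 - 2*7) = 30*(-6 - 14) = 30*(-20) = -600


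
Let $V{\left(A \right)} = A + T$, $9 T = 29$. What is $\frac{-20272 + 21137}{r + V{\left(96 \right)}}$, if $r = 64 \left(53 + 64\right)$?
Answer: $\frac{1557}{13657} \approx 0.11401$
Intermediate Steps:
$T = \frac{29}{9}$ ($T = \frac{1}{9} \cdot 29 = \frac{29}{9} \approx 3.2222$)
$V{\left(A \right)} = \frac{29}{9} + A$ ($V{\left(A \right)} = A + \frac{29}{9} = \frac{29}{9} + A$)
$r = 7488$ ($r = 64 \cdot 117 = 7488$)
$\frac{-20272 + 21137}{r + V{\left(96 \right)}} = \frac{-20272 + 21137}{7488 + \left(\frac{29}{9} + 96\right)} = \frac{865}{7488 + \frac{893}{9}} = \frac{865}{\frac{68285}{9}} = 865 \cdot \frac{9}{68285} = \frac{1557}{13657}$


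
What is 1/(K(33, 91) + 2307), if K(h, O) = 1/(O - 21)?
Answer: 70/161491 ≈ 0.00043346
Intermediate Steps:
K(h, O) = 1/(-21 + O)
1/(K(33, 91) + 2307) = 1/(1/(-21 + 91) + 2307) = 1/(1/70 + 2307) = 1/(161491/70) = 70/161491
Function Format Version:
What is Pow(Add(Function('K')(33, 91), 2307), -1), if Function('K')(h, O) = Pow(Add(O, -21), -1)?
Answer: Rational(70, 161491) ≈ 0.00043346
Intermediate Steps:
Function('K')(h, O) = Pow(Add(-21, O), -1)
Pow(Add(Function('K')(33, 91), 2307), -1) = Pow(Add(Pow(Add(-21, 91), -1), 2307), -1) = Pow(Add(Pow(70, -1), 2307), -1) = Pow(Add(Rational(1, 70), 2307), -1) = Pow(Rational(161491, 70), -1) = Rational(70, 161491)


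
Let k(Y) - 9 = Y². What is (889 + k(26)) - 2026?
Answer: -452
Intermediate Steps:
k(Y) = 9 + Y²
(889 + k(26)) - 2026 = (889 + (9 + 26²)) - 2026 = (889 + (9 + 676)) - 2026 = (889 + 685) - 2026 = 1574 - 2026 = -452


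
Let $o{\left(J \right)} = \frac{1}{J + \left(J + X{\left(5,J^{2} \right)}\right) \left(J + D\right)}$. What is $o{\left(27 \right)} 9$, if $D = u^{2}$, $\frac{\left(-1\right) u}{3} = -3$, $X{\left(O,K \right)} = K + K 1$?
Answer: $\frac{1}{17823} \approx 5.6107 \cdot 10^{-5}$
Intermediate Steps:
$X{\left(O,K \right)} = 2 K$ ($X{\left(O,K \right)} = K + K = 2 K$)
$u = 9$ ($u = \left(-3\right) \left(-3\right) = 9$)
$D = 81$ ($D = 9^{2} = 81$)
$o{\left(J \right)} = \frac{1}{J + \left(81 + J\right) \left(J + 2 J^{2}\right)}$ ($o{\left(J \right)} = \frac{1}{J + \left(J + 2 J^{2}\right) \left(J + 81\right)} = \frac{1}{J + \left(J + 2 J^{2}\right) \left(81 + J\right)} = \frac{1}{J + \left(81 + J\right) \left(J + 2 J^{2}\right)}$)
$o{\left(27 \right)} 9 = \frac{1}{27 \left(82 + 2 \cdot 27^{2} + 163 \cdot 27\right)} 9 = \frac{1}{27 \left(82 + 2 \cdot 729 + 4401\right)} 9 = \frac{1}{27 \left(82 + 1458 + 4401\right)} 9 = \frac{1}{27 \cdot 5941} \cdot 9 = \frac{1}{27} \cdot \frac{1}{5941} \cdot 9 = \frac{1}{160407} \cdot 9 = \frac{1}{17823}$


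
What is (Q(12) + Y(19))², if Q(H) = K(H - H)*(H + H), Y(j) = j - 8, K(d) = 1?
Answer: 1225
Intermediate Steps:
Y(j) = -8 + j
Q(H) = 2*H (Q(H) = 1*(H + H) = 1*(2*H) = 2*H)
(Q(12) + Y(19))² = (2*12 + (-8 + 19))² = (24 + 11)² = 35² = 1225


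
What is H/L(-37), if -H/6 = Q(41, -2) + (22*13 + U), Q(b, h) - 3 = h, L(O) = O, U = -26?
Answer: 1566/37 ≈ 42.324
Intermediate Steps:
Q(b, h) = 3 + h
H = -1566 (H = -6*((3 - 2) + (22*13 - 26)) = -6*(1 + (286 - 26)) = -6*(1 + 260) = -6*261 = -1566)
H/L(-37) = -1566/(-37) = -1566*(-1/37) = 1566/37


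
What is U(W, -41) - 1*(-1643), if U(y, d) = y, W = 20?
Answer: 1663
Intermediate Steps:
U(W, -41) - 1*(-1643) = 20 - 1*(-1643) = 20 + 1643 = 1663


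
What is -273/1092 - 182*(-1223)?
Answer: 890343/4 ≈ 2.2259e+5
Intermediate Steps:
-273/1092 - 182*(-1223) = -273*1/1092 + 222586 = -1/4 + 222586 = 890343/4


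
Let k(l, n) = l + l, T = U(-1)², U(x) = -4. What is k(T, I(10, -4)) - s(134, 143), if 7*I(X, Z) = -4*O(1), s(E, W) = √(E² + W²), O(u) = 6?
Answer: 32 - √38405 ≈ -163.97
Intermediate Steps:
I(X, Z) = -24/7 (I(X, Z) = (-4*6)/7 = (⅐)*(-24) = -24/7)
T = 16 (T = (-4)² = 16)
k(l, n) = 2*l
k(T, I(10, -4)) - s(134, 143) = 2*16 - √(134² + 143²) = 32 - √(17956 + 20449) = 32 - √38405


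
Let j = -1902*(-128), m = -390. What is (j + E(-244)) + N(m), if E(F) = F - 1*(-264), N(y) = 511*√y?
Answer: 243476 + 511*I*√390 ≈ 2.4348e+5 + 10091.0*I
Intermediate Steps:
j = 243456
E(F) = 264 + F (E(F) = F + 264 = 264 + F)
(j + E(-244)) + N(m) = (243456 + (264 - 244)) + 511*√(-390) = (243456 + 20) + 511*(I*√390) = 243476 + 511*I*√390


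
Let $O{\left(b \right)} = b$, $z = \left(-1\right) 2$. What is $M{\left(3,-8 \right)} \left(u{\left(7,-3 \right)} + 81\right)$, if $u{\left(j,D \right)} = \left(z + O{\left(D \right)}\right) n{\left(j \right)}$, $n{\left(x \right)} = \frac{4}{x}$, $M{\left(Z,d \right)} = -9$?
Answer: $- \frac{4923}{7} \approx -703.29$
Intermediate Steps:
$z = -2$
$u{\left(j,D \right)} = \frac{4 \left(-2 + D\right)}{j}$ ($u{\left(j,D \right)} = \left(-2 + D\right) \frac{4}{j} = \frac{4 \left(-2 + D\right)}{j}$)
$M{\left(3,-8 \right)} \left(u{\left(7,-3 \right)} + 81\right) = - 9 \left(\frac{4 \left(-2 - 3\right)}{7} + 81\right) = - 9 \left(4 \cdot \frac{1}{7} \left(-5\right) + 81\right) = - 9 \left(- \frac{20}{7} + 81\right) = \left(-9\right) \frac{547}{7} = - \frac{4923}{7}$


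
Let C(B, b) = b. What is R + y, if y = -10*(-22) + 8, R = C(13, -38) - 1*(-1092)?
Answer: 1282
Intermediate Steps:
R = 1054 (R = -38 - 1*(-1092) = -38 + 1092 = 1054)
y = 228 (y = 220 + 8 = 228)
R + y = 1054 + 228 = 1282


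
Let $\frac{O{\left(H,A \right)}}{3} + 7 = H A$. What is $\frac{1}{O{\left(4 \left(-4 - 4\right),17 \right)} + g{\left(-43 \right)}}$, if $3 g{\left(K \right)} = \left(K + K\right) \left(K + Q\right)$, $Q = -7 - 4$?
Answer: $- \frac{1}{105} \approx -0.0095238$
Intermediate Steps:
$Q = -11$ ($Q = -7 - 4 = -11$)
$O{\left(H,A \right)} = -21 + 3 A H$ ($O{\left(H,A \right)} = -21 + 3 H A = -21 + 3 A H$)
$g{\left(K \right)} = \frac{2 K \left(-11 + K\right)}{3}$ ($g{\left(K \right)} = \frac{\left(K + K\right) \left(K - 11\right)}{3} = \frac{2 K \left(-11 + K\right)}{3}$)
$\frac{1}{O{\left(4 \left(-4 - 4\right),17 \right)} + g{\left(-43 \right)}} = \frac{1}{\left(-21 + 3 \cdot 17 \cdot 4 \left(-4 - 4\right)\right) + \frac{2}{3} \left(-43\right) \left(-11 - 43\right)} = \frac{1}{\left(-21 + 3 \cdot 17 \cdot 4 \left(-8\right)\right) + \frac{2}{3} \left(-43\right) \left(-54\right)} = \frac{1}{\left(-21 + 3 \cdot 17 \left(-32\right)\right) + 1548} = \frac{1}{\left(-21 - 1632\right) + 1548} = \frac{1}{-1653 + 1548} = \frac{1}{-105} = - \frac{1}{105}$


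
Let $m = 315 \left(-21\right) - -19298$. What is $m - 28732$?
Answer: $-16049$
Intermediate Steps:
$m = 12683$ ($m = -6615 + 19298 = 12683$)
$m - 28732 = 12683 - 28732 = -16049$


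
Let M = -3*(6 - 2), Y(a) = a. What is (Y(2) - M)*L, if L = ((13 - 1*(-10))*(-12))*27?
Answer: -104328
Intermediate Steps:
M = -12 (M = -3*4 = -12)
L = -7452 (L = ((13 + 10)*(-12))*27 = (23*(-12))*27 = -276*27 = -7452)
(Y(2) - M)*L = (2 - 1*(-12))*(-7452) = (2 + 12)*(-7452) = 14*(-7452) = -104328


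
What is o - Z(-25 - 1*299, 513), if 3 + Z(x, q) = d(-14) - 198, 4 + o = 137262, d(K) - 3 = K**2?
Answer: 137260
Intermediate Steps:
d(K) = 3 + K**2
o = 137258 (o = -4 + 137262 = 137258)
Z(x, q) = -2 (Z(x, q) = -3 + ((3 + (-14)**2) - 198) = -3 + ((3 + 196) - 198) = -3 + (199 - 198) = -3 + 1 = -2)
o - Z(-25 - 1*299, 513) = 137258 - 1*(-2) = 137258 + 2 = 137260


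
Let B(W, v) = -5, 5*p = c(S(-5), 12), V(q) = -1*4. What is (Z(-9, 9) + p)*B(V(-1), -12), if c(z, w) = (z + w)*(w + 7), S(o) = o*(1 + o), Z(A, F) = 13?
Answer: -673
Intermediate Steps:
V(q) = -4
c(z, w) = (7 + w)*(w + z) (c(z, w) = (w + z)*(7 + w) = (7 + w)*(w + z))
p = 608/5 (p = (12² + 7*12 + 7*(-5*(1 - 5)) + 12*(-5*(1 - 5)))/5 = (144 + 84 + 7*(-5*(-4)) + 12*(-5*(-4)))/5 = (144 + 84 + 7*20 + 12*20)/5 = (144 + 84 + 140 + 240)/5 = (⅕)*608 = 608/5 ≈ 121.60)
(Z(-9, 9) + p)*B(V(-1), -12) = (13 + 608/5)*(-5) = (673/5)*(-5) = -673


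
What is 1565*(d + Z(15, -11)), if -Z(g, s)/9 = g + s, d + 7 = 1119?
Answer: 1683940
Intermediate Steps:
d = 1112 (d = -7 + 1119 = 1112)
Z(g, s) = -9*g - 9*s (Z(g, s) = -9*(g + s) = -9*g - 9*s)
1565*(d + Z(15, -11)) = 1565*(1112 + (-9*15 - 9*(-11))) = 1565*(1112 + (-135 + 99)) = 1565*(1112 - 36) = 1565*1076 = 1683940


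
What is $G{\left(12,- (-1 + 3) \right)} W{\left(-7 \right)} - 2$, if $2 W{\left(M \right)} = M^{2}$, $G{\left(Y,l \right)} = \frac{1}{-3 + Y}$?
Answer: $\frac{13}{18} \approx 0.72222$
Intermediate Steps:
$W{\left(M \right)} = \frac{M^{2}}{2}$
$G{\left(12,- (-1 + 3) \right)} W{\left(-7 \right)} - 2 = \frac{\frac{1}{2} \left(-7\right)^{2}}{-3 + 12} - 2 = \frac{\frac{1}{2} \cdot 49}{9} - 2 = \frac{1}{9} \cdot \frac{49}{2} - 2 = \frac{49}{18} - 2 = \frac{13}{18}$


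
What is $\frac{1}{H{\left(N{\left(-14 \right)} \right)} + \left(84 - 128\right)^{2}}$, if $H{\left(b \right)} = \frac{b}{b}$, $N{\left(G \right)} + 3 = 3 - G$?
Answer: $\frac{1}{1937} \approx 0.00051626$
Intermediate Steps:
$N{\left(G \right)} = - G$ ($N{\left(G \right)} = -3 - \left(-3 + G\right) = - G$)
$H{\left(b \right)} = 1$
$\frac{1}{H{\left(N{\left(-14 \right)} \right)} + \left(84 - 128\right)^{2}} = \frac{1}{1 + \left(84 - 128\right)^{2}} = \frac{1}{1 + \left(-44\right)^{2}} = \frac{1}{1 + 1936} = \frac{1}{1937}$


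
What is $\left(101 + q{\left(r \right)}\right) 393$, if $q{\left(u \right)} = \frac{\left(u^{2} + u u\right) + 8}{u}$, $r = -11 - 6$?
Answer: $\frac{444483}{17} \approx 26146.0$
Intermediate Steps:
$r = -17$
$q{\left(u \right)} = \frac{8 + 2 u^{2}}{u}$ ($q{\left(u \right)} = \frac{\left(u^{2} + u^{2}\right) + 8}{u} = \frac{2 u^{2} + 8}{u} = \frac{8 + 2 u^{2}}{u}$)
$\left(101 + q{\left(r \right)}\right) 393 = \left(101 + \left(2 \left(-17\right) + \frac{8}{-17}\right)\right) 393 = \left(101 + \left(-34 + 8 \left(- \frac{1}{17}\right)\right)\right) 393 = \left(101 - \frac{586}{17}\right) 393 = \frac{1131}{17} \cdot 393 = \frac{444483}{17}$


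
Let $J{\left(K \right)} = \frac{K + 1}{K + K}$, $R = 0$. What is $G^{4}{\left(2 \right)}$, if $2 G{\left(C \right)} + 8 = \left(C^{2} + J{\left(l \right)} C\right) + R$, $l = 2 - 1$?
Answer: $1$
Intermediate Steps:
$l = 1$ ($l = 2 - 1 = 1$)
$J{\left(K \right)} = \frac{1 + K}{2 K}$
$G{\left(C \right)} = -4 + \frac{C}{2} + \frac{C^{2}}{2}$ ($G{\left(C \right)} = -4 + \frac{\left(C^{2} + \frac{1 + 1}{2 \cdot 1} C\right) + 0}{2} = -4 + \frac{\left(C^{2} + \frac{1}{2} \cdot 1 \cdot 2 C\right) + 0}{2} = -4 + \frac{\left(C^{2} + 1 C\right) + 0}{2} = -4 + \frac{\left(C^{2} + C\right) + 0}{2} = -4 + \frac{\left(C + C^{2}\right) + 0}{2} = -4 + \frac{C + C^{2}}{2} = -4 + \left(\frac{C}{2} + \frac{C^{2}}{2}\right) = -4 + \frac{C}{2} + \frac{C^{2}}{2}$)
$G^{4}{\left(2 \right)} = \left(-4 + \frac{1}{2} \cdot 2 + \frac{2^{2}}{2}\right)^{4} = \left(-4 + 1 + \frac{1}{2} \cdot 4\right)^{4} = \left(-4 + 1 + 2\right)^{4} = \left(-1\right)^{4} = 1$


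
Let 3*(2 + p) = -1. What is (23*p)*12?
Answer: -644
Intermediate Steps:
p = -7/3 (p = -2 + (⅓)*(-1) = -2 - ⅓ = -7/3 ≈ -2.3333)
(23*p)*12 = (23*(-7/3))*12 = -161/3*12 = -644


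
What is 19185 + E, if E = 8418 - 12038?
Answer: 15565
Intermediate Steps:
E = -3620
19185 + E = 19185 - 3620 = 15565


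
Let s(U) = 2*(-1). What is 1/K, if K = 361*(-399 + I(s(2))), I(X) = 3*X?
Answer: -1/146205 ≈ -6.8397e-6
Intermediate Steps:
s(U) = -2
K = -146205 (K = 361*(-399 + 3*(-2)) = 361*(-399 - 6) = 361*(-405) = -146205)
1/K = 1/(-146205) = -1/146205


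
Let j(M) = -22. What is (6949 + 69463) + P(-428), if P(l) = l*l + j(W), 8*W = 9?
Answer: 259574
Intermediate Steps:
W = 9/8 (W = (⅛)*9 = 9/8 ≈ 1.1250)
P(l) = -22 + l² (P(l) = l*l - 22 = l² - 22 = -22 + l²)
(6949 + 69463) + P(-428) = (6949 + 69463) + (-22 + (-428)²) = 76412 + (-22 + 183184) = 76412 + 183162 = 259574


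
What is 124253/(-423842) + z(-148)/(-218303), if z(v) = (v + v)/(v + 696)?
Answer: -3716066599975/12676059277262 ≈ -0.29316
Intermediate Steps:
z(v) = 2*v/(696 + v) (z(v) = (2*v)/(696 + v) = 2*v/(696 + v))
124253/(-423842) + z(-148)/(-218303) = 124253/(-423842) + (2*(-148)/(696 - 148))/(-218303) = 124253*(-1/423842) + (2*(-148)/548)*(-1/218303) = -124253/423842 + (2*(-148)*(1/548))*(-1/218303) = -124253/423842 - 74/137*(-1/218303) = -124253/423842 + 74/29907511 = -3716066599975/12676059277262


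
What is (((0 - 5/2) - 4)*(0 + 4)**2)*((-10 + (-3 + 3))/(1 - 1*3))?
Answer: -520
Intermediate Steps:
(((0 - 5/2) - 4)*(0 + 4)**2)*((-10 + (-3 + 3))/(1 - 1*3)) = (((0 - 5*1/2) - 4)*4**2)*((-10 + 0)/(1 - 3)) = (((0 - 5/2) - 4)*16)*(-10/(-2)) = ((-5/2 - 4)*16)*(-10*(-1/2)) = -13/2*16*5 = -104*5 = -520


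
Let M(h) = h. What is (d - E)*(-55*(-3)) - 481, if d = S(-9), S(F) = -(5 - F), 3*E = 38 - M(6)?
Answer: -4551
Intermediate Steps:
E = 32/3 (E = (38 - 1*6)/3 = (38 - 6)/3 = (1/3)*32 = 32/3 ≈ 10.667)
S(F) = -5 + F
d = -14 (d = -5 - 9 = -14)
(d - E)*(-55*(-3)) - 481 = (-14 - 1*32/3)*(-55*(-3)) - 481 = (-14 - 32/3)*165 - 481 = -74/3*165 - 481 = -4070 - 481 = -4551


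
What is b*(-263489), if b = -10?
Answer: 2634890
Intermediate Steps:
b*(-263489) = -10*(-263489) = 2634890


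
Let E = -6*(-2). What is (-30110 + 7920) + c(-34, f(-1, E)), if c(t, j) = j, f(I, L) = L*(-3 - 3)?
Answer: -22262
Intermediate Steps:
E = 12
f(I, L) = -6*L (f(I, L) = L*(-6) = -6*L)
(-30110 + 7920) + c(-34, f(-1, E)) = (-30110 + 7920) - 6*12 = -22190 - 72 = -22262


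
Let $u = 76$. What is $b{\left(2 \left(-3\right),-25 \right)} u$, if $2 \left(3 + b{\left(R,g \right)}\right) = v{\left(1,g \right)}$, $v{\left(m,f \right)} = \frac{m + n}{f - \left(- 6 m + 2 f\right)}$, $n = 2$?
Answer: $- \frac{6954}{31} \approx -224.32$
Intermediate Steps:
$v{\left(m,f \right)} = \frac{2 + m}{- f + 6 m}$ ($v{\left(m,f \right)} = \frac{m + 2}{f - \left(- 6 m + 2 f\right)} = \frac{2 + m}{f - \left(- 6 m + 2 f\right)} = \frac{2 + m}{- f + 6 m}$)
$b{\left(R,g \right)} = -3 - \frac{3}{2 \left(-6 + g\right)}$ ($b{\left(R,g \right)} = -3 + \frac{\frac{1}{g - 6} \left(-2 - 1\right)}{2} = -3 + \frac{\frac{1}{-6 + g} \left(-3\right)}{2} = -3 + \frac{\left(-3\right) \frac{1}{-6 + g}}{2} = -3 - \frac{3}{2 \left(-6 + g\right)}$)
$b{\left(2 \left(-3\right),-25 \right)} u = \frac{3 \left(11 - -50\right)}{2 \left(-6 - 25\right)} 76 = \frac{3 \left(11 + 50\right)}{2 \left(-31\right)} 76 = \frac{3}{2} \left(- \frac{1}{31}\right) 61 \cdot 76 = \left(- \frac{183}{62}\right) 76 = - \frac{6954}{31}$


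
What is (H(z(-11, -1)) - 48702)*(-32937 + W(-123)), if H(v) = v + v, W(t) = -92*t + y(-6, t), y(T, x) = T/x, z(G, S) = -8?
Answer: 43186509562/41 ≈ 1.0533e+9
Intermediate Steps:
W(t) = -92*t - 6/t
H(v) = 2*v
(H(z(-11, -1)) - 48702)*(-32937 + W(-123)) = (2*(-8) - 48702)*(-32937 + (-92*(-123) - 6/(-123))) = (-16 - 48702)*(-32937 + (11316 - 6*(-1/123))) = -48718*(-32937 + (11316 + 2/41)) = -48718*(-32937 + 463958/41) = -48718*(-886459/41) = 43186509562/41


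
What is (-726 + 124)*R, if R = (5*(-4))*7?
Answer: 84280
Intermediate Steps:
R = -140 (R = -20*7 = -140)
(-726 + 124)*R = (-726 + 124)*(-140) = -602*(-140) = 84280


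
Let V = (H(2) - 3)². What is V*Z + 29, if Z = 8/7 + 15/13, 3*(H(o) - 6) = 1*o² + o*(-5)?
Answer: 2848/91 ≈ 31.297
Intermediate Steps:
H(o) = 6 - 5*o/3 + o²/3 (H(o) = 6 + (1*o² + o*(-5))/3 = 6 + (o² - 5*o)/3 = 6 + (-5*o/3 + o²/3) = 6 - 5*o/3 + o²/3)
Z = 209/91 (Z = 8*(⅐) + 15*(1/13) = 8/7 + 15/13 = 209/91 ≈ 2.2967)
V = 1 (V = ((6 - 5/3*2 + (⅓)*2²) - 3)² = ((6 - 10/3 + (⅓)*4) - 3)² = ((6 - 10/3 + 4/3) - 3)² = (4 - 3)² = 1² = 1)
V*Z + 29 = 1*(209/91) + 29 = 209/91 + 29 = 2848/91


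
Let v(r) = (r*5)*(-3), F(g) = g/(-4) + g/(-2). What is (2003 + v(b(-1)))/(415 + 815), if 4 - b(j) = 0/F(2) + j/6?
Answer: 3881/2460 ≈ 1.5776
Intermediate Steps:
F(g) = -3*g/4 (F(g) = g*(-¼) + g*(-½) = -g/4 - g/2 = -3*g/4)
b(j) = 4 - j/6 (b(j) = 4 - (0/((-¾*2)) + j/6) = 4 - (0/(-3/2) + j*(⅙)) = 4 - (0*(-⅔) + j/6) = 4 - (0 + j/6) = 4 - j/6)
v(r) = -15*r (v(r) = (5*r)*(-3) = -15*r)
(2003 + v(b(-1)))/(415 + 815) = (2003 - 15*(4 - ⅙*(-1)))/(415 + 815) = (2003 - 15*(4 + ⅙))/1230 = (2003 - 15*25/6)*(1/1230) = (2003 - 125/2)*(1/1230) = (3881/2)*(1/1230) = 3881/2460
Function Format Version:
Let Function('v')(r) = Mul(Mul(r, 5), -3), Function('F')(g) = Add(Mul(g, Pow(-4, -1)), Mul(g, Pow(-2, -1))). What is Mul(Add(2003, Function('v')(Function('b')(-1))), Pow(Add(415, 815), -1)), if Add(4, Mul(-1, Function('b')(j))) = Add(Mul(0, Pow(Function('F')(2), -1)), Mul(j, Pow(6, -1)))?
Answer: Rational(3881, 2460) ≈ 1.5776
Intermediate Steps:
Function('F')(g) = Mul(Rational(-3, 4), g) (Function('F')(g) = Add(Mul(g, Rational(-1, 4)), Mul(g, Rational(-1, 2))) = Add(Mul(Rational(-1, 4), g), Mul(Rational(-1, 2), g)) = Mul(Rational(-3, 4), g))
Function('b')(j) = Add(4, Mul(Rational(-1, 6), j)) (Function('b')(j) = Add(4, Mul(-1, Add(Mul(0, Pow(Mul(Rational(-3, 4), 2), -1)), Mul(j, Pow(6, -1))))) = Add(4, Mul(-1, Add(Mul(0, Pow(Rational(-3, 2), -1)), Mul(j, Rational(1, 6))))) = Add(4, Mul(-1, Add(Mul(0, Rational(-2, 3)), Mul(Rational(1, 6), j)))) = Add(4, Mul(-1, Add(0, Mul(Rational(1, 6), j)))) = Add(4, Mul(-1, Mul(Rational(1, 6), j))) = Add(4, Mul(Rational(-1, 6), j)))
Function('v')(r) = Mul(-15, r) (Function('v')(r) = Mul(Mul(5, r), -3) = Mul(-15, r))
Mul(Add(2003, Function('v')(Function('b')(-1))), Pow(Add(415, 815), -1)) = Mul(Add(2003, Mul(-15, Add(4, Mul(Rational(-1, 6), -1)))), Pow(Add(415, 815), -1)) = Mul(Add(2003, Mul(-15, Add(4, Rational(1, 6)))), Pow(1230, -1)) = Mul(Add(2003, Mul(-15, Rational(25, 6))), Rational(1, 1230)) = Mul(Add(2003, Rational(-125, 2)), Rational(1, 1230)) = Mul(Rational(3881, 2), Rational(1, 1230)) = Rational(3881, 2460)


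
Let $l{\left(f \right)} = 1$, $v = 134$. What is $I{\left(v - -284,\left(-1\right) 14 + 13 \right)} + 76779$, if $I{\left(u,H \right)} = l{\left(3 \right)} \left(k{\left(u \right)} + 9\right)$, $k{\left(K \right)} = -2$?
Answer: $76786$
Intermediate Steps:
$I{\left(u,H \right)} = 7$ ($I{\left(u,H \right)} = 1 \left(-2 + 9\right) = 1 \cdot 7 = 7$)
$I{\left(v - -284,\left(-1\right) 14 + 13 \right)} + 76779 = 7 + 76779 = 76786$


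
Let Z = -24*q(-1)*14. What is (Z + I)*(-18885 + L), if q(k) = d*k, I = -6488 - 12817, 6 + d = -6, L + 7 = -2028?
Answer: 488210040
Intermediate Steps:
L = -2035 (L = -7 - 2028 = -2035)
d = -12 (d = -6 - 6 = -12)
I = -19305
q(k) = -12*k
Z = -4032 (Z = -(-288)*(-1)*14 = -24*12*14 = -288*14 = -4032)
(Z + I)*(-18885 + L) = (-4032 - 19305)*(-18885 - 2035) = -23337*(-20920) = 488210040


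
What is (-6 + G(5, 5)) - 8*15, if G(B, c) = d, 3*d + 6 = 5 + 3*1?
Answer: -376/3 ≈ -125.33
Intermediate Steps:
d = ⅔ (d = -2 + (5 + 3*1)/3 = -2 + (5 + 3)/3 = -2 + (⅓)*8 = -2 + 8/3 = ⅔ ≈ 0.66667)
G(B, c) = ⅔
(-6 + G(5, 5)) - 8*15 = (-6 + ⅔) - 8*15 = -16/3 - 120 = -376/3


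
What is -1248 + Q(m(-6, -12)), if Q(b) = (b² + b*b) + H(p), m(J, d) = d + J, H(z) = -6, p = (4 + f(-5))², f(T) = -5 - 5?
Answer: -606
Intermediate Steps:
f(T) = -10
p = 36 (p = (4 - 10)² = (-6)² = 36)
m(J, d) = J + d
Q(b) = -6 + 2*b² (Q(b) = (b² + b*b) - 6 = (b² + b²) - 6 = 2*b² - 6 = -6 + 2*b²)
-1248 + Q(m(-6, -12)) = -1248 + (-6 + 2*(-6 - 12)²) = -1248 + (-6 + 2*(-18)²) = -1248 + (-6 + 2*324) = -1248 + (-6 + 648) = -1248 + 642 = -606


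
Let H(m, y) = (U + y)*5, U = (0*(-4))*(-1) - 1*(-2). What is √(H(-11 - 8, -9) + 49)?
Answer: √14 ≈ 3.7417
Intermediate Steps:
U = 2 (U = 0*(-1) + 2 = 0 + 2 = 2)
H(m, y) = 10 + 5*y (H(m, y) = (2 + y)*5 = 10 + 5*y)
√(H(-11 - 8, -9) + 49) = √((10 + 5*(-9)) + 49) = √((10 - 45) + 49) = √(-35 + 49) = √14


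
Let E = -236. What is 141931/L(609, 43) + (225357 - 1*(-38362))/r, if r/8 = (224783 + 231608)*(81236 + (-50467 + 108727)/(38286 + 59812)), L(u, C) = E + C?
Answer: -158833765474427070693/215984645874598352 ≈ -735.39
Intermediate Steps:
L(u, C) = -236 + C
r = 1119091429402064/3773 (r = 8*((224783 + 231608)*(81236 + (-50467 + 108727)/(38286 + 59812))) = 8*(456391*(81236 + 58260/98098)) = 8*(456391*(81236 + 58260*(1/98098))) = 8*(456391*(81236 + 29130/49049)) = 8*(456391*(3984573694/49049)) = 8*(139886428675258/3773) = 1119091429402064/3773 ≈ 2.9661e+11)
141931/L(609, 43) + (225357 - 1*(-38362))/r = 141931/(-236 + 43) + (225357 - 1*(-38362))/(1119091429402064/3773) = 141931/(-193) + (225357 + 38362)*(3773/1119091429402064) = 141931*(-1/193) + 263719*(3773/1119091429402064) = -141931/193 + 995011787/1119091429402064 = -158833765474427070693/215984645874598352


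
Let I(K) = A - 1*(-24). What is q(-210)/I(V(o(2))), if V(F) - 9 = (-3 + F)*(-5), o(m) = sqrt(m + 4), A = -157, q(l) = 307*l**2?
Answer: -1934100/19 ≈ -1.0179e+5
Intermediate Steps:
o(m) = sqrt(4 + m)
V(F) = 24 - 5*F (V(F) = 9 + (-3 + F)*(-5) = 9 + (15 - 5*F) = 24 - 5*F)
I(K) = -133 (I(K) = -157 - 1*(-24) = -157 + 24 = -133)
q(-210)/I(V(o(2))) = (307*(-210)**2)/(-133) = (307*44100)*(-1/133) = 13538700*(-1/133) = -1934100/19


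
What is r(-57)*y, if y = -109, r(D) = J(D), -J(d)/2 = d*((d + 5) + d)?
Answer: 1354434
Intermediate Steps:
J(d) = -2*d*(5 + 2*d) (J(d) = -2*d*((d + 5) + d) = -2*d*((5 + d) + d) = -2*d*(5 + 2*d))
r(D) = -2*D*(5 + 2*D)
r(-57)*y = -2*(-57)*(5 + 2*(-57))*(-109) = -2*(-57)*(5 - 114)*(-109) = -2*(-57)*(-109)*(-109) = -12426*(-109) = 1354434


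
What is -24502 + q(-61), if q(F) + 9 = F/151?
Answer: -3701222/151 ≈ -24511.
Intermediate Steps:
q(F) = -9 + F/151
-24502 + q(-61) = -24502 + (-9 + (1/151)*(-61)) = -24502 + (-9 - 61/151) = -24502 - 1420/151 = -3701222/151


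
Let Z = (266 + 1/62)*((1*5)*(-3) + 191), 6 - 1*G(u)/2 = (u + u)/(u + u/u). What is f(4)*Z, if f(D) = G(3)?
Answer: 13062456/31 ≈ 4.2137e+5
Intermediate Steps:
G(u) = 12 - 4*u/(1 + u) (G(u) = 12 - 2*(u + u)/(u + u/u) = 12 - 2*2*u/(u + 1) = 12 - 2*2*u/(1 + u) = 12 - 4*u/(1 + u))
Z = 1451384/31 (Z = (266 + 1/62)*(5*(-3) + 191) = 16493*(-15 + 191)/62 = (16493/62)*176 = 1451384/31 ≈ 46819.)
f(D) = 9 (f(D) = 4*(3 + 2*3)/(1 + 3) = 4*(3 + 6)/4 = 4*(¼)*9 = 9)
f(4)*Z = 9*(1451384/31) = 13062456/31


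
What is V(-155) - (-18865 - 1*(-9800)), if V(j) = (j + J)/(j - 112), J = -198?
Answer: 2420708/267 ≈ 9066.3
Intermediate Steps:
V(j) = (-198 + j)/(-112 + j) (V(j) = (j - 198)/(j - 112) = (-198 + j)/(-112 + j))
V(-155) - (-18865 - 1*(-9800)) = (-198 - 155)/(-112 - 155) - (-18865 - 1*(-9800)) = -353/(-267) - (-18865 + 9800) = -1/267*(-353) - 1*(-9065) = 353/267 + 9065 = 2420708/267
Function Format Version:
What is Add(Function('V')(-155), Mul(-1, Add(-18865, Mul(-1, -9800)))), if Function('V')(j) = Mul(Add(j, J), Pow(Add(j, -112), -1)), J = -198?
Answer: Rational(2420708, 267) ≈ 9066.3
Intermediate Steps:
Function('V')(j) = Mul(Pow(Add(-112, j), -1), Add(-198, j)) (Function('V')(j) = Mul(Add(j, -198), Pow(Add(j, -112), -1)) = Mul(Add(-198, j), Pow(Add(-112, j), -1)) = Mul(Pow(Add(-112, j), -1), Add(-198, j)))
Add(Function('V')(-155), Mul(-1, Add(-18865, Mul(-1, -9800)))) = Add(Mul(Pow(Add(-112, -155), -1), Add(-198, -155)), Mul(-1, Add(-18865, Mul(-1, -9800)))) = Add(Mul(Pow(-267, -1), -353), Mul(-1, Add(-18865, 9800))) = Add(Mul(Rational(-1, 267), -353), Mul(-1, -9065)) = Add(Rational(353, 267), 9065) = Rational(2420708, 267)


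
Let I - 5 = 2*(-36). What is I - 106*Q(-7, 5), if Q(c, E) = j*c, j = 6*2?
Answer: 8837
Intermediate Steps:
j = 12
Q(c, E) = 12*c
I = -67 (I = 5 + 2*(-36) = 5 - 72 = -67)
I - 106*Q(-7, 5) = -67 - 1272*(-7) = -67 - 106*(-84) = -67 + 8904 = 8837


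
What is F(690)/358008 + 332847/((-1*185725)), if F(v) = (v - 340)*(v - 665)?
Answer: -8395485359/4749359700 ≈ -1.7677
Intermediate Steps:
F(v) = (-665 + v)*(-340 + v) (F(v) = (-340 + v)*(-665 + v) = (-665 + v)*(-340 + v))
F(690)/358008 + 332847/((-1*185725)) = (226100 + 690² - 1005*690)/358008 + 332847/((-1*185725)) = (226100 + 476100 - 693450)*(1/358008) + 332847/(-185725) = 8750*(1/358008) + 332847*(-1/185725) = 625/25572 - 332847/185725 = -8395485359/4749359700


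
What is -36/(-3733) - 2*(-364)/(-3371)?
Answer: -2596268/12583943 ≈ -0.20632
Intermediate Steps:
-36/(-3733) - 2*(-364)/(-3371) = -36*(-1/3733) + 728*(-1/3371) = 36/3733 - 728/3371 = -2596268/12583943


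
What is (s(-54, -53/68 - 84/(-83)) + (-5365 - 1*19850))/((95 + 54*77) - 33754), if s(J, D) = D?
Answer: 142312147/166503644 ≈ 0.85471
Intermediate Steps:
(s(-54, -53/68 - 84/(-83)) + (-5365 - 1*19850))/((95 + 54*77) - 33754) = ((-53/68 - 84/(-83)) + (-5365 - 1*19850))/((95 + 54*77) - 33754) = ((-53*1/68 - 84*(-1/83)) + (-5365 - 19850))/((95 + 4158) - 33754) = ((-53/68 + 84/83) - 25215)/(4253 - 33754) = (1313/5644 - 25215)/(-29501) = -142312147/5644*(-1/29501) = 142312147/166503644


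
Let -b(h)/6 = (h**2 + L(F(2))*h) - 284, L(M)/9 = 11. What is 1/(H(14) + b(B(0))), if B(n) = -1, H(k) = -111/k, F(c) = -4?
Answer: 14/31977 ≈ 0.00043781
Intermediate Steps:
L(M) = 99 (L(M) = 9*11 = 99)
b(h) = 1704 - 594*h - 6*h**2 (b(h) = -6*((h**2 + 99*h) - 284) = -6*(-284 + h**2 + 99*h) = 1704 - 594*h - 6*h**2)
1/(H(14) + b(B(0))) = 1/(-111/14 + (1704 - 594*(-1) - 6*(-1)**2)) = 1/(-111*1/14 + (1704 + 594 - 6*1)) = 1/(-111/14 + (1704 + 594 - 6)) = 1/(-111/14 + 2292) = 1/(31977/14) = 14/31977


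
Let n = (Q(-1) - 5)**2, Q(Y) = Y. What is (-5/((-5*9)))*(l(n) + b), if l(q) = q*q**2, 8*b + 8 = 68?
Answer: 31109/6 ≈ 5184.8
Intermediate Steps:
b = 15/2 (b = -1 + (1/8)*68 = -1 + 17/2 = 15/2 ≈ 7.5000)
n = 36 (n = (-1 - 5)**2 = (-6)**2 = 36)
l(q) = q**3
(-5/((-5*9)))*(l(n) + b) = (-5/((-5*9)))*(36**3 + 15/2) = (-5/(-45))*(46656 + 15/2) = -5*(-1/45)*(93327/2) = (1/9)*(93327/2) = 31109/6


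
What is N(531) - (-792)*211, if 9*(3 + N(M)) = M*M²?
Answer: 16802808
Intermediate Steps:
N(M) = -3 + M³/9 (N(M) = -3 + (M*M²)/9 = -3 + M³/9)
N(531) - (-792)*211 = (-3 + (⅑)*531³) - (-792)*211 = (-3 + (⅑)*149721291) - 1*(-167112) = (-3 + 16635699) + 167112 = 16635696 + 167112 = 16802808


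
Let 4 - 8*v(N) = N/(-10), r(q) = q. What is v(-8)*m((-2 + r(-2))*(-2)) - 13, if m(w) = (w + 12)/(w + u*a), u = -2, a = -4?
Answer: -25/2 ≈ -12.500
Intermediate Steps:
v(N) = ½ + N/80 (v(N) = ½ - N/(8*(-10)) = ½ - N*(-1)/(8*10) = ½ - (-1)*N/80 = ½ + N/80)
m(w) = (12 + w)/(8 + w) (m(w) = (w + 12)/(w - 2*(-4)) = (12 + w)/(w + 8) = (12 + w)/(8 + w))
v(-8)*m((-2 + r(-2))*(-2)) - 13 = (½ + (1/80)*(-8))*((12 + (-2 - 2)*(-2))/(8 + (-2 - 2)*(-2))) - 13 = (½ - ⅒)*((12 - 4*(-2))/(8 - 4*(-2))) - 13 = 2*((12 + 8)/(8 + 8))/5 - 13 = 2*(20/16)/5 - 13 = 2*((1/16)*20)/5 - 13 = (⅖)*(5/4) - 13 = ½ - 13 = -25/2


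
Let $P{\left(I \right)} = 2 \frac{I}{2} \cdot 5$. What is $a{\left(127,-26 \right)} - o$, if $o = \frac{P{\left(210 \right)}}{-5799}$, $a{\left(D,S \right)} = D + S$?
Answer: $\frac{195583}{1933} \approx 101.18$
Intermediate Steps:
$P{\left(I \right)} = 5 I$ ($P{\left(I \right)} = 2 I \frac{1}{2} \cdot 5 = 2 \frac{I}{2} \cdot 5 = I 5 = 5 I$)
$o = - \frac{350}{1933}$ ($o = \frac{5 \cdot 210}{-5799} = 1050 \left(- \frac{1}{5799}\right) = - \frac{350}{1933} \approx -0.18107$)
$a{\left(127,-26 \right)} - o = \left(127 - 26\right) - - \frac{350}{1933} = 101 + \frac{350}{1933} = \frac{195583}{1933}$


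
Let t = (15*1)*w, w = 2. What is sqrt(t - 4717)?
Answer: I*sqrt(4687) ≈ 68.462*I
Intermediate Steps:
t = 30 (t = (15*1)*2 = 15*2 = 30)
sqrt(t - 4717) = sqrt(30 - 4717) = sqrt(-4687) = I*sqrt(4687)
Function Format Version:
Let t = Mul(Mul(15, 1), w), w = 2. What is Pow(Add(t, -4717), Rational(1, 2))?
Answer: Mul(I, Pow(4687, Rational(1, 2))) ≈ Mul(68.462, I)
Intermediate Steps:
t = 30 (t = Mul(Mul(15, 1), 2) = Mul(15, 2) = 30)
Pow(Add(t, -4717), Rational(1, 2)) = Pow(Add(30, -4717), Rational(1, 2)) = Pow(-4687, Rational(1, 2)) = Mul(I, Pow(4687, Rational(1, 2)))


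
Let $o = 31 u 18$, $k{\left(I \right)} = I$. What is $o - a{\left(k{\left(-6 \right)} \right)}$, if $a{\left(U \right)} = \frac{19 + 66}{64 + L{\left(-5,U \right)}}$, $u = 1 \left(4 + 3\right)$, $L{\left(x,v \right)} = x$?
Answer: $\frac{230369}{59} \approx 3904.6$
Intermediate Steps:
$u = 7$ ($u = 1 \cdot 7 = 7$)
$a{\left(U \right)} = \frac{85}{59}$ ($a{\left(U \right)} = \frac{19 + 66}{64 - 5} = \frac{85}{59}$)
$o = 3906$ ($o = 31 \cdot 7 \cdot 18 = 217 \cdot 18 = 3906$)
$o - a{\left(k{\left(-6 \right)} \right)} = 3906 - \frac{85}{59} = \frac{230369}{59}$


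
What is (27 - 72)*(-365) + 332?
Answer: 16757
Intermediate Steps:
(27 - 72)*(-365) + 332 = -45*(-365) + 332 = 16425 + 332 = 16757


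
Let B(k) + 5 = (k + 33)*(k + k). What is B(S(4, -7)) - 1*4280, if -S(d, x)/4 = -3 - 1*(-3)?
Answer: -4285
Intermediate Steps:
S(d, x) = 0 (S(d, x) = -4*(-3 - 1*(-3)) = -4*(-3 + 3) = -4*0 = 0)
B(k) = -5 + 2*k*(33 + k) (B(k) = -5 + (k + 33)*(k + k) = -5 + (33 + k)*(2*k) = -5 + 2*k*(33 + k))
B(S(4, -7)) - 1*4280 = (-5 + 2*0**2 + 66*0) - 1*4280 = (-5 + 2*0 + 0) - 4280 = (-5 + 0 + 0) - 4280 = -5 - 4280 = -4285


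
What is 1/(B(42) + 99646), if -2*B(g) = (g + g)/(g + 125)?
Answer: 167/16640840 ≈ 1.0036e-5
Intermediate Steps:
B(g) = -g/(125 + g) (B(g) = -(g + g)/(2*(g + 125)) = -2*g/(2*(125 + g)) = -g/(125 + g))
1/(B(42) + 99646) = 1/(-1*42/(125 + 42) + 99646) = 1/(-1*42/167 + 99646) = 1/(-1*42*1/167 + 99646) = 1/(-42/167 + 99646) = 1/(16640840/167) = 167/16640840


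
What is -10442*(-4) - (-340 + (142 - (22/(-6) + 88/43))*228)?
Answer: 402592/43 ≈ 9362.6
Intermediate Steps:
-10442*(-4) - (-340 + (142 - (22/(-6) + 88/43))*228) = -5221*(-8) - (-340 + (142 - (22*(-⅙) + 88*(1/43)))*228) = 41768 - (-340 + (142 - (-11/3 + 88/43))*228) = 41768 - (-340 + (142 - 1*(-209/129))*228) = 41768 - (-340 + (142 + 209/129)*228) = 41768 - (-340 + (18527/129)*228) = 41768 - (-340 + 1408052/43) = 41768 - 1*1393432/43 = 41768 - 1393432/43 = 402592/43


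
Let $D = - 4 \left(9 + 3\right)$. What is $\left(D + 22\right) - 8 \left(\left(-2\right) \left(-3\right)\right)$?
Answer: $-74$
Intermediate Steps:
$D = -48$ ($D = \left(-4\right) 12 = -48$)
$\left(D + 22\right) - 8 \left(\left(-2\right) \left(-3\right)\right) = \left(-48 + 22\right) - 8 \left(\left(-2\right) \left(-3\right)\right) = -26 - 48 = -74$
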